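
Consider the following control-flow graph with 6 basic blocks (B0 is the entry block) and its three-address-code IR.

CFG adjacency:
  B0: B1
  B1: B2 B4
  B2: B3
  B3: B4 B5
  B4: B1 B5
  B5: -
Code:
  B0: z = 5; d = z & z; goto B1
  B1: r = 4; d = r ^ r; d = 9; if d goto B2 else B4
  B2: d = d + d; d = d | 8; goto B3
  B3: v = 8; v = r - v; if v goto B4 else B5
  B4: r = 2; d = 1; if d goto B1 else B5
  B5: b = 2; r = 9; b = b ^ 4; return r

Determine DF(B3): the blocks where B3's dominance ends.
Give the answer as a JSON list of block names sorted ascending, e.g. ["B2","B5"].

Answer: ["B4", "B5"]

Derivation:
idom tree: B1←B0 B2←B1 B3←B2 B4←B1 B5←B1
Join-block Dom:
  B1: preds {B0,B4}: {B0} ∩ {B0,B1,B4} = {B0}; idom=B0
  B4: preds {B1,B3}: {B0,B1} ∩ {B0,B1,B2,B3} = {B0,B1}; idom=B1
  B5: preds {B3,B4}: {B0,B1,B2,B3} ∩ {B0,B1,B4} = {B0,B1}; idom=B1

DF walk-up:
  B1←B0: walk · to B0
  B1←B4: walk B4→B1 to B0
  B4←B1: walk · to B1
  B4←B3: walk B3→B2 to B1
  B5←B3: walk B3→B2 to B1
  B5←B4: walk B4 to B1
  B0 → ∅
  B1 → {B1}
  B2 → {B4,B5}
  B3 → {B4,B5}
  B4 → {B1,B5}
  B5 → ∅

DF(B3) = ["B4", "B5"]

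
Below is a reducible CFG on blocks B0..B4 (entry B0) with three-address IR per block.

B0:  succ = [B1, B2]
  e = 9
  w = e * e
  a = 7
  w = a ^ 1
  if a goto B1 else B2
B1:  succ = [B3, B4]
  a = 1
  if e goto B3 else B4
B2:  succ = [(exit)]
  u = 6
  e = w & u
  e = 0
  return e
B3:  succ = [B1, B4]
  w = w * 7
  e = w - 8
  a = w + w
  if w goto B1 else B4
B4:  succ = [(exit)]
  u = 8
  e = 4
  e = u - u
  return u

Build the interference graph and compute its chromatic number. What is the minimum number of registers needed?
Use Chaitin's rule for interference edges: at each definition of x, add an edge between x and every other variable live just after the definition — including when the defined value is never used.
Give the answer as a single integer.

Block summaries:
  B0: {a,e,w} / ∅
  B1: {a} / {e}
  B2: {e,u} / {w}
  B3: {a,e,w} / {w}
  B4: {e,u} / ∅

Liveness:
  B0 li=∅ lo={e,w}
  B1 li={e,w} lo={w}
  B2 li={w} lo=∅
  B3 li={w} lo={e,w}
  B4 li=∅ lo=∅

Interfere edges:
  a — {e,w}
  e — {a,u,w}
  u — {e,w}
  w — {a,e,u}

Registers:
  lower bound: {a,e,w} mutually conflict ⇒ χ ≥ 3
  assign a→R2 e→R0 u→R2 w→R1 — no edge inside a register ⇒ χ ≤ 3
  χ = 3

Answer: 3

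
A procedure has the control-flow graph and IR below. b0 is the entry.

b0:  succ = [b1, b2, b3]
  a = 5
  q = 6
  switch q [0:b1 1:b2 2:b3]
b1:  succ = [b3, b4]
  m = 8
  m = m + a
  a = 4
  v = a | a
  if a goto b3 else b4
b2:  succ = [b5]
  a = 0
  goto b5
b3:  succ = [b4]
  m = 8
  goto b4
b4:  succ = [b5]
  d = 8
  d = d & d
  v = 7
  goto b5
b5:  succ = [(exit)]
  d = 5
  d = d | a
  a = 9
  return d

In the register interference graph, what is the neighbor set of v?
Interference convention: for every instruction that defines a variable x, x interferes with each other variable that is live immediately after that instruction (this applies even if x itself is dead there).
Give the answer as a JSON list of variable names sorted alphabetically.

Block summaries:
  b0: def={a,q} ue=∅
  b1: def={a,m,v} ue={a}
  b2: def={a} ue=∅
  b3: def={m} ue=∅
  b4: def={d,v} ue=∅
  b5: def={a,d} ue={a}

Live sets:
  live b0: ∅→{a}
  live b1: {a}→{a}
  live b2: ∅→{a}
  live b3: {a}→{a}
  live b4: {a}→{a}
  live b5: {a}→∅

Interference:
  a↔{d,m,q,v}
  d↔{a}
  m↔{a}
  q↔{a}
  v↔{a}

N(v) = ["a"]

Answer: ["a"]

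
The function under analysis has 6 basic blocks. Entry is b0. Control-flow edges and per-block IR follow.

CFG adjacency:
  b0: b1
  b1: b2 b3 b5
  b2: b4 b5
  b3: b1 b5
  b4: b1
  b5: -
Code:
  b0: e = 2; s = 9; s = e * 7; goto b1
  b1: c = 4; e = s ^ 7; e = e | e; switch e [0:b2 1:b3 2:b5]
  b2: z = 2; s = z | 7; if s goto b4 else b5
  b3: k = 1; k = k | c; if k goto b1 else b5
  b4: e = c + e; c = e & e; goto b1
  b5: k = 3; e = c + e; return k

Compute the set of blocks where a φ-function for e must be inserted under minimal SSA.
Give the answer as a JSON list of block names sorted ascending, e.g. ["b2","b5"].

idom tree: b1←b0 b2←b1 b3←b1 b4←b2 b5←b1
Join-block Dom:
  b1: preds {b0,b3,b4}: {b0} ∩ {b0,b1,b3} ∩ {b0,b1,b2,b4} = {b0}; idom=b0
  b5: preds {b1,b2,b3}: {b0,b1} ∩ {b0,b1,b2} ∩ {b0,b1,b3} = {b0,b1}; idom=b1

DF derivation:
  b1←b0: walk · to b0
  b1←b3: walk b3→b1 to b0
  b1←b4: walk b4→b2→b1 to b0
  b5←b1: walk · to b1
  b5←b2: walk b2 to b1
  b5←b3: walk b3 to b1
  b0: DF=∅
  b1: DF={b1}
  b2: DF={b1,b5}
  b3: DF={b1,b5}
  b4: DF={b1}
  b5: DF=∅

φ for e: defs {b0,b1,b4,b5}
  DF⁺ = {b1}

Answer: ["b1"]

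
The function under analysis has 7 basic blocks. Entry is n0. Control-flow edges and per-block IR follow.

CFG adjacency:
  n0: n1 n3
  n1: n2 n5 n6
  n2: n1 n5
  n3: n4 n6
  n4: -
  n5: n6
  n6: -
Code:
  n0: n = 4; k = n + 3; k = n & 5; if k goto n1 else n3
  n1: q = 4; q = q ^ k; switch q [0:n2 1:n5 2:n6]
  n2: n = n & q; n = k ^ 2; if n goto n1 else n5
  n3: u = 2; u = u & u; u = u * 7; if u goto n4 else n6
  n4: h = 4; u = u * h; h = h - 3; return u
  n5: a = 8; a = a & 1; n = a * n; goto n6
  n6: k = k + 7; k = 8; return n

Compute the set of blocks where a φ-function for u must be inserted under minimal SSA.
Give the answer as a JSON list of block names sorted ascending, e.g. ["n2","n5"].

idom tree: n1←n0 n2←n1 n3←n0 n4←n3 n5←n1 n6←n0
Dom∩ at merges:
  n1: preds {n0,n2}: {n0} ∩ {n0,n1,n2} = {n0}; idom=n0
  n5: preds {n1,n2}: {n0,n1} ∩ {n0,n1,n2} = {n0,n1}; idom=n1
  n6: preds {n1,n3,n5}: {n0,n1} ∩ {n0,n3} ∩ {n0,n1,n5} = {n0}; idom=n0

DF walk-up:
  n1←n0: walk · to n0
  n1←n2: walk n2→n1 to n0
  n5←n1: walk · to n1
  n5←n2: walk n2 to n1
  n6←n1: walk n1 to n0
  n6←n3: walk n3 to n0
  n6←n5: walk n5→n1 to n0
  n0: DF=∅
  n1: DF={n1,n6}
  n2: DF={n1,n5}
  n3: DF={n6}
  n4: DF=∅
  n5: DF={n6}
  n6: DF=∅

φ for u: defs {n3,n4}
  DF⁺ = {n6}

Answer: ["n6"]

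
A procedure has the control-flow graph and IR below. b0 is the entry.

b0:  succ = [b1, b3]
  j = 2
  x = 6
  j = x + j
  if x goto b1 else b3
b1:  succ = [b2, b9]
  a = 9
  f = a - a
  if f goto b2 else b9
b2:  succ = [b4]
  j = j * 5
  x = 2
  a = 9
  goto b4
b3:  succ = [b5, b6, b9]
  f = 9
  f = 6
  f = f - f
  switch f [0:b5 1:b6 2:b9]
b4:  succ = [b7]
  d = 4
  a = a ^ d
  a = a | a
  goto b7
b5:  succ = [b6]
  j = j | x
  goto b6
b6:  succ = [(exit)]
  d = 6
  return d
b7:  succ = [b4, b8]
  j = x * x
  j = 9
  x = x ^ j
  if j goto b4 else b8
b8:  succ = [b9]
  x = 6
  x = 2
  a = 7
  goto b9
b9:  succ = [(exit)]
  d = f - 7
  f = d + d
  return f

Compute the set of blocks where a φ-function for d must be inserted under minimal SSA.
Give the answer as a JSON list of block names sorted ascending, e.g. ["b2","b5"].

idom tree: b1←b0 b2←b1 b3←b0 b4←b2 b5←b3 b6←b3 b7←b4 b8←b7 b9←b0
Dom∩ at merges:
  b4: preds {b2,b7}: {b0,b1,b2} ∩ {b0,b1,b2,b4,b7} = {b0,b1,b2}; idom=b2
  b6: preds {b3,b5}: {b0,b3} ∩ {b0,b3,b5} = {b0,b3}; idom=b3
  b9: preds {b1,b3,b8}: {b0,b1} ∩ {b0,b3} ∩ {b0,b1,b2,b4,b7,b8} = {b0}; idom=b0

DF derivation:
  b4←b2: walk · to b2
  b4←b7: walk b7→b4 to b2
  b6←b3: walk · to b3
  b6←b5: walk b5 to b3
  b9←b1: walk b1 to b0
  b9←b3: walk b3 to b0
  b9←b8: walk b8→b7→b4→b2→b1 to b0
  b0: DF=∅
  b1: DF={b9}
  b2: DF={b9}
  b3: DF={b9}
  b4: DF={b4,b9}
  b5: DF={b6}
  b6: DF=∅
  b7: DF={b4,b9}
  b8: DF={b9}
  b9: DF=∅

φ for d: defs {b4,b6,b9}
  DF⁺ = {b4,b9}

Answer: ["b4", "b9"]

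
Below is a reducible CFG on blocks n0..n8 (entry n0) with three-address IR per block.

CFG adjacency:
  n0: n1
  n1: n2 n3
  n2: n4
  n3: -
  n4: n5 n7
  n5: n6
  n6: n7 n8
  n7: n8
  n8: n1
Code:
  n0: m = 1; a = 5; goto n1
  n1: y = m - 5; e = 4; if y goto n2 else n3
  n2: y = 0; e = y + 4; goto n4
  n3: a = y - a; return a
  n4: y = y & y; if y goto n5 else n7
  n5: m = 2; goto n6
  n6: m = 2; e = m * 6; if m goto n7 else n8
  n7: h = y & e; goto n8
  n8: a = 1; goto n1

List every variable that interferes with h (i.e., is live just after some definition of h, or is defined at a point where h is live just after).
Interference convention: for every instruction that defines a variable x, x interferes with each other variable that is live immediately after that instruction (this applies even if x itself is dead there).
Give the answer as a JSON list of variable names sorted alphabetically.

def/use:
  n0: def={a,m} ue=∅
  n1: def={e,y} ue={m}
  n2: def={e,y} ue=∅
  n3: def={a} ue={a,y}
  n4: def={y} ue={y}
  n5: def={m} ue=∅
  n6: def={e,m} ue=∅
  n7: def={h} ue={e,y}
  n8: def={a} ue=∅

Liveness:
  n0: in=∅ out={a,m}
  n1: in={a,m} out={a,m,y}
  n2: in={m} out={e,m,y}
  n3: in={a,y} out=∅
  n4: in={e,m,y} out={e,m,y}
  n5: in={y} out={y}
  n6: in={y} out={e,m,y}
  n7: in={e,m,y} out={m}
  n8: in={m} out={a,m}

Conflict graph:
  a: {e,m,y}
  e: {a,m,y}
  h: {m}
  m: {a,e,h,y}
  y: {a,e,m}

N(h) = ["m"]

Answer: ["m"]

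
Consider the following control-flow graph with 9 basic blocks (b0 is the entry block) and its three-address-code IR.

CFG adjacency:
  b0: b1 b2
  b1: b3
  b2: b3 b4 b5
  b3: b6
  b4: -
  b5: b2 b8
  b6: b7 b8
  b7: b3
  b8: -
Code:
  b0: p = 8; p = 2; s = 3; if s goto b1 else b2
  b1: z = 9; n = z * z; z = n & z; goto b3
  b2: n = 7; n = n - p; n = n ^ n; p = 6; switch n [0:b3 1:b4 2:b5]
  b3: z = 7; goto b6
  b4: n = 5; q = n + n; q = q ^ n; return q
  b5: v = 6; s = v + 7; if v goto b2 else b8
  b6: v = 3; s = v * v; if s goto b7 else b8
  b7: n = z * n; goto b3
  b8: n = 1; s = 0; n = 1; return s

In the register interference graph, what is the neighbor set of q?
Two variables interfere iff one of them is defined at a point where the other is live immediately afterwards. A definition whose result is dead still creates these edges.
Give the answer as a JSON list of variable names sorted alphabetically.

Per-block:
  b0 def {p,s} use ∅
  b1 def {n,z} use ∅
  b2 def {n,p} use {p}
  b3 def {z} use ∅
  b4 def {n,q} use ∅
  b5 def {s,v} use ∅
  b6 def {s,v} use ∅
  b7 def {n} use {n,z}
  b8 def {n,s} use ∅

Live sets:
  live b0: ∅→{p}
  live b1: ∅→{n}
  live b2: {p}→{n,p}
  live b3: {n}→{n,z}
  live b4: ∅→∅
  live b5: {p}→{p}
  live b6: {n,z}→{n,z}
  live b7: {n,z}→{n}
  live b8: ∅→∅

Interference:
  n: {p,q,s,v,z}
  p: {n,s,v}
  q: {n}
  s: {n,p,v,z}
  v: {n,p,s,z}
  z: {n,s,v}

N(q) = ["n"]

Answer: ["n"]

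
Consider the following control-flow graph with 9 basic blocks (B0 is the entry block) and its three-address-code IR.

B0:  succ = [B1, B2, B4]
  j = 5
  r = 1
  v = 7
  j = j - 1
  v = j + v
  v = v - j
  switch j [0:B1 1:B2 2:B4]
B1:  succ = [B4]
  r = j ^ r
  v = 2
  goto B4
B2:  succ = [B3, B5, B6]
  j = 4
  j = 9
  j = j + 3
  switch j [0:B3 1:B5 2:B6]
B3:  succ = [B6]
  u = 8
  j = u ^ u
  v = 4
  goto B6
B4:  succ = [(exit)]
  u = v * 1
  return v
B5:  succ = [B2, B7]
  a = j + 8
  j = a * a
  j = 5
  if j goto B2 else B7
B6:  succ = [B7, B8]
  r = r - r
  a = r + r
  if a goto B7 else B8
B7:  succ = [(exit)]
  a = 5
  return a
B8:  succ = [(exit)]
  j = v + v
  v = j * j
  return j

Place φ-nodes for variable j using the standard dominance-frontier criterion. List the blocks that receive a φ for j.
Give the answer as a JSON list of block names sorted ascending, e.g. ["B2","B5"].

Answer: ["B2", "B6", "B7"]

Working:
idom tree: B1←B0 B2←B0 B3←B2 B4←B0 B5←B2 B6←B2 B7←B2 B8←B6
Dom∩ at merges:
  B2: preds {B0,B5}: {B0} ∩ {B0,B2,B5} = {B0}; idom=B0
  B4: preds {B0,B1}: {B0} ∩ {B0,B1} = {B0}; idom=B0
  B6: preds {B2,B3}: {B0,B2} ∩ {B0,B2,B3} = {B0,B2}; idom=B2
  B7: preds {B5,B6}: {B0,B2,B5} ∩ {B0,B2,B6} = {B0,B2}; idom=B2

Frontier:
  B2←B0: walk · to B0
  B2←B5: walk B5→B2 to B0
  B4←B0: walk · to B0
  B4←B1: walk B1 to B0
  B6←B2: walk · to B2
  B6←B3: walk B3 to B2
  B7←B5: walk B5 to B2
  B7←B6: walk B6 to B2
  B0: DF=∅
  B1: DF={B4}
  B2: DF={B2}
  B3: DF={B6}
  B4: DF=∅
  B5: DF={B2,B7}
  B6: DF={B7}
  B7: DF=∅
  B8: DF=∅

φ for j: defs {B0,B2,B3,B5,B8}
  DF⁺ = {B2,B6,B7}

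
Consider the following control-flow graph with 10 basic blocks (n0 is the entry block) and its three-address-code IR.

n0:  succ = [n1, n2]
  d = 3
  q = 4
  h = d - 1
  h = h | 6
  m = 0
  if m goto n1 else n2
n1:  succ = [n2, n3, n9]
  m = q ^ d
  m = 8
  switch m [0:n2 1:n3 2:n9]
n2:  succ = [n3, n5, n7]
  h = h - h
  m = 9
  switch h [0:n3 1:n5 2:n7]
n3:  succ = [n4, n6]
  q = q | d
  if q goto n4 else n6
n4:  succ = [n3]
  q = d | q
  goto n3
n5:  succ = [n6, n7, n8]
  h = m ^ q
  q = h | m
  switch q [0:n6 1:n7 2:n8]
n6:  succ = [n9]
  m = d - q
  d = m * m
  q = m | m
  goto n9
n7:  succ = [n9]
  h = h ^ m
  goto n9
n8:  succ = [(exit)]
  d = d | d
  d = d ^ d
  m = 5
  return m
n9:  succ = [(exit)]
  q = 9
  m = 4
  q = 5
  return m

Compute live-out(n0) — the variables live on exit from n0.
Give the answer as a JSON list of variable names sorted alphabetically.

Answer: ["d", "h", "q"]

Analysis:
def/use:
  n0: def={d,h,m,q} ue=∅
  n1: def={m} ue={d,q}
  n2: def={h,m} ue={h}
  n3: def={q} ue={d,q}
  n4: def={q} ue={d,q}
  n5: def={h,q} ue={m,q}
  n6: def={d,m,q} ue={d,q}
  n7: def={h} ue={h,m}
  n8: def={d,m} ue={d}
  n9: def={m,q} ue=∅

Liveness:
  n0 li=∅ lo={d,h,q}
  n1 li={d,h,q} lo={d,h,q}
  n2 li={d,h,q} lo={d,h,m,q}
  n3 li={d,q} lo={d,q}
  n4 li={d,q} lo={d,q}
  n5 li={d,m,q} lo={d,h,m,q}
  n6 li={d,q} lo=∅
  n7 li={h,m} lo=∅
  n8 li={d} lo=∅
  n9 li=∅ lo=∅

live-out(n0) = ["d", "h", "q"]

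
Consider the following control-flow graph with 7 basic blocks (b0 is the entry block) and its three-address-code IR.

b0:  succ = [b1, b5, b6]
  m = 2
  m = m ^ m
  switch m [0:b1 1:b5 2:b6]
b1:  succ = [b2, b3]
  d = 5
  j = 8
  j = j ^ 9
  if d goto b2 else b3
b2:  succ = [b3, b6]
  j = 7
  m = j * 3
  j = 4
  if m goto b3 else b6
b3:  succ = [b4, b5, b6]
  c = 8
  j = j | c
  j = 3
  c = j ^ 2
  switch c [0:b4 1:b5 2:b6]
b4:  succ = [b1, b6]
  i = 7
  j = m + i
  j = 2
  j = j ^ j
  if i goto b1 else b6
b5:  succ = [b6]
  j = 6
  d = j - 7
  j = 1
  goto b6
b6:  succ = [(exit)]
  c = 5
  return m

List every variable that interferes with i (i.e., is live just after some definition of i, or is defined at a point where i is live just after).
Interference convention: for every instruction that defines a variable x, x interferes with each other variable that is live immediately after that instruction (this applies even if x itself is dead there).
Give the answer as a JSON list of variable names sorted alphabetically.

Answer: ["j", "m"]

Analysis:
Block summaries:
  b0 def {m} use ∅
  b1 def {d,j} use ∅
  b2 def {j,m} use ∅
  b3 def {c,j} use {j}
  b4 def {i,j} use {m}
  b5 def {d,j} use ∅
  b6 def {c} use {m}

Live sets:
  b0: in=∅ out={m}
  b1: in={m} out={j,m}
  b2: in=∅ out={j,m}
  b3: in={j,m} out={m}
  b4: in={m} out={m}
  b5: in={m} out={m}
  b6: in={m} out=∅

Interference:
  c↔{j,m}
  d↔{j,m}
  i↔{j,m}
  j↔{c,d,i,m}
  m↔{c,d,i,j}

N(i) = ["j", "m"]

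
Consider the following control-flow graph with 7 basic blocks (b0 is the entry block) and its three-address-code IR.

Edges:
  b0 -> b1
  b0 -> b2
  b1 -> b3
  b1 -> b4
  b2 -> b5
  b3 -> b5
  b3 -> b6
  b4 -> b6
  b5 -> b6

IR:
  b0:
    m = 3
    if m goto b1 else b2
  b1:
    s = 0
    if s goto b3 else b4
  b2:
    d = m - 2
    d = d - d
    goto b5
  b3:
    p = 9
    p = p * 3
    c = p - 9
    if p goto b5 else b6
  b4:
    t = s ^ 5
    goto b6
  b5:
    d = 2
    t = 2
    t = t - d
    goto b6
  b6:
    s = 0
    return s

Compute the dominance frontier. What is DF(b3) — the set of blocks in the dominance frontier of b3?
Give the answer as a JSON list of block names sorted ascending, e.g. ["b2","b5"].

idom tree: b1←b0 b2←b0 b3←b1 b4←b1 b5←b0 b6←b0
Join-block Dom:
  b5: preds {b2,b3}: {b0,b2} ∩ {b0,b1,b3} = {b0}; idom=b0
  b6: preds {b3,b4,b5}: {b0,b1,b3} ∩ {b0,b1,b4} ∩ {b0,b5} = {b0}; idom=b0

Frontier:
  join b5 pred b2: b2 stop@b0
  join b5 pred b3: b3→b1 stop@b0
  join b6 pred b3: b3→b1 stop@b0
  join b6 pred b4: b4→b1 stop@b0
  join b6 pred b5: b5 stop@b0
  b0: DF=∅
  b1: DF={b5,b6}
  b2: DF={b5}
  b3: DF={b5,b6}
  b4: DF={b6}
  b5: DF={b6}
  b6: DF=∅

DF(b3) = ["b5", "b6"]

Answer: ["b5", "b6"]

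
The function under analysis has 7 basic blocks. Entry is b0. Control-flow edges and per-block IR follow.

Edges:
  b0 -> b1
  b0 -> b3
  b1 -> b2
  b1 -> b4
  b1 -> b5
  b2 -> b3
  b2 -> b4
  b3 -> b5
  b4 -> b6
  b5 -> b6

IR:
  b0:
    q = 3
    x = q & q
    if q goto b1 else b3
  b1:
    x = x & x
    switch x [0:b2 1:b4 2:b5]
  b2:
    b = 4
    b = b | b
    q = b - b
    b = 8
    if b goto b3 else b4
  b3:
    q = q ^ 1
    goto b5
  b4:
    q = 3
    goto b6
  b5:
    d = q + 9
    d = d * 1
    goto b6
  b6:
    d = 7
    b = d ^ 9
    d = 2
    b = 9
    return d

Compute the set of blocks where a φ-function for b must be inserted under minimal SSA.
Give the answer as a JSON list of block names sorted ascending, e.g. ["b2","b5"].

idom tree: b1←b0 b2←b1 b3←b0 b4←b1 b5←b0 b6←b0
Dom∩ at merges:
  b3: preds {b0,b2}: {b0} ∩ {b0,b1,b2} = {b0}; idom=b0
  b4: preds {b1,b2}: {b0,b1} ∩ {b0,b1,b2} = {b0,b1}; idom=b1
  b5: preds {b1,b3}: {b0,b1} ∩ {b0,b3} = {b0}; idom=b0
  b6: preds {b4,b5}: {b0,b1,b4} ∩ {b0,b5} = {b0}; idom=b0

Frontier:
  join b3 pred b0: · stop@b0
  join b3 pred b2: b2→b1 stop@b0
  join b4 pred b1: · stop@b1
  join b4 pred b2: b2 stop@b1
  join b5 pred b1: b1 stop@b0
  join b5 pred b3: b3 stop@b0
  join b6 pred b4: b4→b1 stop@b0
  join b6 pred b5: b5 stop@b0
  b0: DF=∅
  b1: DF={b3,b5,b6}
  b2: DF={b3,b4}
  b3: DF={b5}
  b4: DF={b6}
  b5: DF={b6}
  b6: DF=∅

φ for b: defs {b2,b6}
  DF⁺ = {b3,b4,b5,b6}

Answer: ["b3", "b4", "b5", "b6"]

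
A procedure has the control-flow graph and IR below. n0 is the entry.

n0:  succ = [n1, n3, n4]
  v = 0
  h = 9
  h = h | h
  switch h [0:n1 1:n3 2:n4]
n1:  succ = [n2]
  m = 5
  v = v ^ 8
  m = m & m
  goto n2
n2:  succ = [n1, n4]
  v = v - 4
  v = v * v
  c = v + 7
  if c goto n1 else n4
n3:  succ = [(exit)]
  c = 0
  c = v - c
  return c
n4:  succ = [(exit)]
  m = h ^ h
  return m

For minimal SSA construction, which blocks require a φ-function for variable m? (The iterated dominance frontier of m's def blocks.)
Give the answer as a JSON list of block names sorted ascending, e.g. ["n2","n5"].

Answer: ["n1", "n4"]

Working:
idom tree: n1←n0 n2←n1 n3←n0 n4←n0
Dom∩ at merges:
  n1: preds {n0,n2}: {n0} ∩ {n0,n1,n2} = {n0}; idom=n0
  n4: preds {n0,n2}: {n0} ∩ {n0,n1,n2} = {n0}; idom=n0

Frontier:
  n1←n0: walk · to n0
  n1←n2: walk n2→n1 to n0
  n4←n0: walk · to n0
  n4←n2: walk n2→n1 to n0
  DF(n0)=∅
  DF(n1)={n1,n4}
  DF(n2)={n1,n4}
  DF(n3)=∅
  DF(n4)=∅

φ for m: defs {n1,n4}
  DF⁺ = {n1,n4}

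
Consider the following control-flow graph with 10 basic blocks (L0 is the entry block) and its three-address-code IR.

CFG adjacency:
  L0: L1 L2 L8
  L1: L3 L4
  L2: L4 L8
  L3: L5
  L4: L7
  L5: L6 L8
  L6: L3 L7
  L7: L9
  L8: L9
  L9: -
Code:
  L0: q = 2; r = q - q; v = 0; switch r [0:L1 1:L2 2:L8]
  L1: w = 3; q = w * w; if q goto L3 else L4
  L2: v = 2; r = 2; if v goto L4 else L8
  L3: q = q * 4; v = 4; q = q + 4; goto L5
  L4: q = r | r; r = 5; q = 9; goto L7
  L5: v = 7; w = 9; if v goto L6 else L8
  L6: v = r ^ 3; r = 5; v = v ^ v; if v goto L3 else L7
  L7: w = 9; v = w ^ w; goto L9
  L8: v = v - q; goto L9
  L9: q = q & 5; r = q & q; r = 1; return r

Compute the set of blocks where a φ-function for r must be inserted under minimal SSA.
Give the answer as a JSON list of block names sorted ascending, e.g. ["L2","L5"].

idom tree: L1←L0 L2←L0 L3←L1 L4←L0 L5←L3 L6←L5 L7←L0 L8←L0 L9←L0
Dom∩ at merges:
  L3: preds {L1,L6}: {L0,L1} ∩ {L0,L1,L3,L5,L6} = {L0,L1}; idom=L1
  L4: preds {L1,L2}: {L0,L1} ∩ {L0,L2} = {L0}; idom=L0
  L7: preds {L4,L6}: {L0,L4} ∩ {L0,L1,L3,L5,L6} = {L0}; idom=L0
  L8: preds {L0,L2,L5}: {L0} ∩ {L0,L2} ∩ {L0,L1,L3,L5} = {L0}; idom=L0
  L9: preds {L7,L8}: {L0,L7} ∩ {L0,L8} = {L0}; idom=L0

Frontier:
  L3←L1: walk · to L1
  L3←L6: walk L6→L5→L3 to L1
  L4←L1: walk L1 to L0
  L4←L2: walk L2 to L0
  L7←L4: walk L4 to L0
  L7←L6: walk L6→L5→L3→L1 to L0
  L8←L0: walk · to L0
  L8←L2: walk L2 to L0
  L8←L5: walk L5→L3→L1 to L0
  L9←L7: walk L7 to L0
  L9←L8: walk L8 to L0
  L0: DF=∅
  L1: DF={L4,L7,L8}
  L2: DF={L4,L8}
  L3: DF={L3,L7,L8}
  L4: DF={L7}
  L5: DF={L3,L7,L8}
  L6: DF={L3,L7}
  L7: DF={L9}
  L8: DF={L9}
  L9: DF=∅

φ for r: defs {L0,L2,L4,L6,L9}
  DF⁺ = {L3,L4,L7,L8,L9}

Answer: ["L3", "L4", "L7", "L8", "L9"]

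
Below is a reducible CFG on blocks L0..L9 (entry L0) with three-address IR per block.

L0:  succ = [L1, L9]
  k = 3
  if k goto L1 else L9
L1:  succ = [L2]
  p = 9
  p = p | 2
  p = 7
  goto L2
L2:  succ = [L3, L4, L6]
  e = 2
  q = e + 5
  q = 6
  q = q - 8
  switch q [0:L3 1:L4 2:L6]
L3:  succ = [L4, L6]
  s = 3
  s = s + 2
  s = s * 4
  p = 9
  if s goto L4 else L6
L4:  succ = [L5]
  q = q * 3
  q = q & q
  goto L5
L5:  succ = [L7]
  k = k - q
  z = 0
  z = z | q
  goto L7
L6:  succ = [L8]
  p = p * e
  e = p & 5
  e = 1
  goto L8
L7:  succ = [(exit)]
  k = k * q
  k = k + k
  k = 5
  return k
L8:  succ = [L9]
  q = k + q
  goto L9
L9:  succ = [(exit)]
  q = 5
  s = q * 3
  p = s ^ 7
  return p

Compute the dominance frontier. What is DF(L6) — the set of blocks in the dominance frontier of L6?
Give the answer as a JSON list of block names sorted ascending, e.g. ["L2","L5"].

idom tree: L1←L0 L2←L1 L3←L2 L4←L2 L5←L4 L6←L2 L7←L5 L8←L6 L9←L0
Dom at joins:
  L4: preds {L2,L3}: {L0,L1,L2} ∩ {L0,L1,L2,L3} = {L0,L1,L2}; idom=L2
  L6: preds {L2,L3}: {L0,L1,L2} ∩ {L0,L1,L2,L3} = {L0,L1,L2}; idom=L2
  L9: preds {L0,L8}: {L0} ∩ {L0,L1,L2,L6,L8} = {L0}; idom=L0

DF derivation:
  join L4 pred L2: · stop@L2
  join L4 pred L3: L3 stop@L2
  join L6 pred L2: · stop@L2
  join L6 pred L3: L3 stop@L2
  join L9 pred L0: · stop@L0
  join L9 pred L8: L8→L6→L2→L1 stop@L0
  DF(L0)=∅
  DF(L1)={L9}
  DF(L2)={L9}
  DF(L3)={L4,L6}
  DF(L4)=∅
  DF(L5)=∅
  DF(L6)={L9}
  DF(L7)=∅
  DF(L8)={L9}
  DF(L9)=∅

DF(L6) = ["L9"]

Answer: ["L9"]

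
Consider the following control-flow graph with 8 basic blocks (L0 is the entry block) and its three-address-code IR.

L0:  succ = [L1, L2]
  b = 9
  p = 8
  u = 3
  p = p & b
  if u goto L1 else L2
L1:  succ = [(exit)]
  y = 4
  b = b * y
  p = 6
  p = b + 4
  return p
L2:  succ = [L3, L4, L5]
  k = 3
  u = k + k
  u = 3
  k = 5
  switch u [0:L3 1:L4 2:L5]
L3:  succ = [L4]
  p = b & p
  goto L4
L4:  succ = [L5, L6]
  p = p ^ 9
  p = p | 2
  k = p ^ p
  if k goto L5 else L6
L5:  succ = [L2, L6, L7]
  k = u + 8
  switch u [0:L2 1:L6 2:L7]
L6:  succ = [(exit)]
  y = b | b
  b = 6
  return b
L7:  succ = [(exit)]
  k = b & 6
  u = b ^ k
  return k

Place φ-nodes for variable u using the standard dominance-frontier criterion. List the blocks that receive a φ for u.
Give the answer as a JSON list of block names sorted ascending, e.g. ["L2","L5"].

Answer: ["L2"]

Working:
idom tree: L1←L0 L2←L0 L3←L2 L4←L2 L5←L2 L6←L2 L7←L5
Dom at joins:
  L2: preds {L0,L5}: {L0} ∩ {L0,L2,L5} = {L0}; idom=L0
  L4: preds {L2,L3}: {L0,L2} ∩ {L0,L2,L3} = {L0,L2}; idom=L2
  L5: preds {L2,L4}: {L0,L2} ∩ {L0,L2,L4} = {L0,L2}; idom=L2
  L6: preds {L4,L5}: {L0,L2,L4} ∩ {L0,L2,L5} = {L0,L2}; idom=L2

DF derivation:
  join L2 pred L0: · stop@L0
  join L2 pred L5: L5→L2 stop@L0
  join L4 pred L2: · stop@L2
  join L4 pred L3: L3 stop@L2
  join L5 pred L2: · stop@L2
  join L5 pred L4: L4 stop@L2
  join L6 pred L4: L4 stop@L2
  join L6 pred L5: L5 stop@L2
  L0 → ∅
  L1 → ∅
  L2 → {L2}
  L3 → {L4}
  L4 → {L5,L6}
  L5 → {L2,L6}
  L6 → ∅
  L7 → ∅

φ for u: defs {L0,L2,L7}
  DF⁺ = {L2}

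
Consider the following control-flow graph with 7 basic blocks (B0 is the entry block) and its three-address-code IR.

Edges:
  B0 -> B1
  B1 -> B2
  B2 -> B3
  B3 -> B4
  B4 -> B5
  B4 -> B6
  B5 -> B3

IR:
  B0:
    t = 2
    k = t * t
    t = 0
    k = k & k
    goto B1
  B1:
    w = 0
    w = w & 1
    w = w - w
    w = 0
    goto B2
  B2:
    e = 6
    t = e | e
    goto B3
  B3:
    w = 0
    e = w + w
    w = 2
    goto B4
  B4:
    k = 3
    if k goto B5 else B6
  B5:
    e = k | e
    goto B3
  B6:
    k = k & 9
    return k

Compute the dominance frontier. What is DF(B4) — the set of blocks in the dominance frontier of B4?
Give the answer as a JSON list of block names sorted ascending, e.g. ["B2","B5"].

Answer: ["B3"]

Analysis:
idom tree: B1←B0 B2←B1 B3←B2 B4←B3 B5←B4 B6←B4
Dom∩ at merges:
  B3: preds {B2,B5}: {B0,B1,B2} ∩ {B0,B1,B2,B3,B4,B5} = {B0,B1,B2}; idom=B2

DF derivation:
  B3←B2: walk · to B2
  B3←B5: walk B5→B4→B3 to B2
  B0: DF=∅
  B1: DF=∅
  B2: DF=∅
  B3: DF={B3}
  B4: DF={B3}
  B5: DF={B3}
  B6: DF=∅

DF(B4) = ["B3"]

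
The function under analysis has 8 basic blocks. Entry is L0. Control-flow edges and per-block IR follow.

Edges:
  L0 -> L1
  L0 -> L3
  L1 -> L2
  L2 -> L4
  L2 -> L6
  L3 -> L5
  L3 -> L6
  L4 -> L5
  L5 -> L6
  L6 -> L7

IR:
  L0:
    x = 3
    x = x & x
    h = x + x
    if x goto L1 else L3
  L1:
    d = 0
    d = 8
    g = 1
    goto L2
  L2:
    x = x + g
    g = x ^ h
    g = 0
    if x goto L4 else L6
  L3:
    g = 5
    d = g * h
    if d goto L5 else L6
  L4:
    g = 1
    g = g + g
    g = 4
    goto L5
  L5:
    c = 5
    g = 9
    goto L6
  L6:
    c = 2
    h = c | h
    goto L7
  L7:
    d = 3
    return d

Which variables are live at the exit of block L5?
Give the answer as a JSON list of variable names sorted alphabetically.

def/use:
  L0 def {h,x} use ∅
  L1 def {d,g} use ∅
  L2 def {g,x} use {g,h,x}
  L3 def {d,g} use {h}
  L4 def {g} use ∅
  L5 def {c,g} use ∅
  L6 def {c,h} use {h}
  L7 def {d} use ∅

Backward fixpoint:
  L0: in=∅ out={h,x}
  L1: in={h,x} out={g,h,x}
  L2: in={g,h,x} out={h}
  L3: in={h} out={h}
  L4: in={h} out={h}
  L5: in={h} out={h}
  L6: in={h} out=∅
  L7: in=∅ out=∅

live-out(L5) = ["h"]

Answer: ["h"]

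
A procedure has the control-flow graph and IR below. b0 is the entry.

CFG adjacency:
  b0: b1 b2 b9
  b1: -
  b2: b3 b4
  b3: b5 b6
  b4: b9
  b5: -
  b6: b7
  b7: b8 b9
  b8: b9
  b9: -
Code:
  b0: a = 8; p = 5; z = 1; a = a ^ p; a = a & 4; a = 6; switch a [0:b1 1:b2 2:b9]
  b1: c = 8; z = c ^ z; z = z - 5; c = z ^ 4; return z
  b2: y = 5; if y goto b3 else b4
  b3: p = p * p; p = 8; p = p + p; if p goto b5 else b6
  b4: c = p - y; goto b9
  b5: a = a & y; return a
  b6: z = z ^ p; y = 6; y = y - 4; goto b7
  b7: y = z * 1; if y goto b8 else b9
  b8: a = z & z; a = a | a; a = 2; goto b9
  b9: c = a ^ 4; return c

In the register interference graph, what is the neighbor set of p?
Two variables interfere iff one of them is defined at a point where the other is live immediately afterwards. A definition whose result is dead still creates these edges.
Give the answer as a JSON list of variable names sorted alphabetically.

Answer: ["a", "y", "z"]

Analysis:
def/use:
  b0: def={a,p,z} ue=∅
  b1: def={c,z} ue={z}
  b2: def={y} ue=∅
  b3: def={p} ue={p}
  b4: def={c} ue={p,y}
  b5: def={a} ue={a,y}
  b6: def={y,z} ue={p,z}
  b7: def={y} ue={z}
  b8: def={a} ue={z}
  b9: def={c} ue={a}

Backward fixpoint:
  b0: in=∅ out={a,p,z}
  b1: in={z} out=∅
  b2: in={a,p,z} out={a,p,y,z}
  b3: in={a,p,y,z} out={a,p,y,z}
  b4: in={a,p,y} out={a}
  b5: in={a,y} out=∅
  b6: in={a,p,z} out={a,z}
  b7: in={a,z} out={a,z}
  b8: in={z} out={a}
  b9: in={a} out=∅

Interference:
  a: {c,p,y,z}
  c: {a,z}
  p: {a,y,z}
  y: {a,p,z}
  z: {a,c,p,y}

N(p) = ["a", "y", "z"]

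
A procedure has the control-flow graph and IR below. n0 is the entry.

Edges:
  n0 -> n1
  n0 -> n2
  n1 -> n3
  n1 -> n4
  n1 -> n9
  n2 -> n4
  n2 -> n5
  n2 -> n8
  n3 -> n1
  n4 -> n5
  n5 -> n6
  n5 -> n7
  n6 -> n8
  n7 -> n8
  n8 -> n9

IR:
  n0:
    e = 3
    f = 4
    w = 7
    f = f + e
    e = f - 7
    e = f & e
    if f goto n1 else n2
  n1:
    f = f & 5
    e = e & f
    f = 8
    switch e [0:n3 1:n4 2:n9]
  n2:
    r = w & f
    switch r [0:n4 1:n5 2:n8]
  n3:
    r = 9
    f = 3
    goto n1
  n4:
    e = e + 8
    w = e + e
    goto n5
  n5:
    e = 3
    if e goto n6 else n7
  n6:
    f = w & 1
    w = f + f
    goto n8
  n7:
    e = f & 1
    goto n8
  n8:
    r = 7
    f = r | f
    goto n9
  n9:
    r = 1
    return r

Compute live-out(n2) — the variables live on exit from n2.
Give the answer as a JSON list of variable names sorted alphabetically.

Per-block:
  n0 def {e,f,w} use ∅
  n1 def {e,f} use {e,f}
  n2 def {r} use {f,w}
  n3 def {f,r} use ∅
  n4 def {e,w} use {e}
  n5 def {e} use ∅
  n6 def {f,w} use {w}
  n7 def {e} use {f}
  n8 def {f,r} use {f}
  n9 def {r} use ∅

Live sets:
  n0: in=∅ out={e,f,w}
  n1: in={e,f} out={e,f}
  n2: in={e,f,w} out={e,f,w}
  n3: in={e} out={e,f}
  n4: in={e,f} out={f,w}
  n5: in={f,w} out={f,w}
  n6: in={w} out={f}
  n7: in={f} out={f}
  n8: in={f} out=∅
  n9: in=∅ out=∅

live-out(n2) = ["e", "f", "w"]

Answer: ["e", "f", "w"]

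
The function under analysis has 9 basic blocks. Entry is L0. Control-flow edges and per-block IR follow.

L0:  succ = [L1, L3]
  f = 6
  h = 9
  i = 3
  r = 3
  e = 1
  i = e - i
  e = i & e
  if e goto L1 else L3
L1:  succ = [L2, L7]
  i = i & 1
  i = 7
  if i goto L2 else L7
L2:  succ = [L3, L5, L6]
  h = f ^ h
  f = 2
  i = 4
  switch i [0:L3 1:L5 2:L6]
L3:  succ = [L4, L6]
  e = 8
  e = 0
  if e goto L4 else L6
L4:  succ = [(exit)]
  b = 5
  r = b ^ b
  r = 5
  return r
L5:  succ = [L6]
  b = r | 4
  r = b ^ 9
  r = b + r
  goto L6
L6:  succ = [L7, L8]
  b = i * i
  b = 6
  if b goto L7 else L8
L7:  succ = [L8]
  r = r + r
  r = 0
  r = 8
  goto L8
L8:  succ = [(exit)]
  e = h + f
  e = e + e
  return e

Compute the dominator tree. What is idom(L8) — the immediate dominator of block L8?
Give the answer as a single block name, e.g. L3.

idom tree: L1←L0 L2←L1 L3←L0 L4←L3 L5←L2 L6←L0 L7←L0 L8←L0
Dom at joins:
  L3: preds {L0,L2}: {L0} ∩ {L0,L1,L2} = {L0}; idom=L0
  L6: preds {L2,L3,L5}: {L0,L1,L2} ∩ {L0,L3} ∩ {L0,L1,L2,L5} = {L0}; idom=L0
  L7: preds {L1,L6}: {L0,L1} ∩ {L0,L6} = {L0}; idom=L0
  L8: preds {L6,L7}: {L0,L6} ∩ {L0,L7} = {L0}; idom=L0

idom(L8) = L0

Answer: L0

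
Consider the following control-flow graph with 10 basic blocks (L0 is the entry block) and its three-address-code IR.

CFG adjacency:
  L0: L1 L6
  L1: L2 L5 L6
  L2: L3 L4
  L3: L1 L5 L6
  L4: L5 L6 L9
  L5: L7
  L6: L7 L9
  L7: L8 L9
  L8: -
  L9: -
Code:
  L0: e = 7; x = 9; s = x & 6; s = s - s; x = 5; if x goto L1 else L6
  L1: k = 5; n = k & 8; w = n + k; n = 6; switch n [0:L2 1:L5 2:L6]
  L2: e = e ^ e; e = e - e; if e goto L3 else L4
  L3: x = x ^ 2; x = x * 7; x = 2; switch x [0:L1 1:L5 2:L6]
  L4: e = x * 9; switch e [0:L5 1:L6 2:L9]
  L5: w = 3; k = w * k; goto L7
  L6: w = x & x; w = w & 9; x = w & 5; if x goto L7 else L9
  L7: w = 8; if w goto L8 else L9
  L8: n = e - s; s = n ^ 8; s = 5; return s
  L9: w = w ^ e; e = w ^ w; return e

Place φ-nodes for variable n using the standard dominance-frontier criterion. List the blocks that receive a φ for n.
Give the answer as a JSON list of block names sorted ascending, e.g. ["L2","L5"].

Answer: ["L1", "L6", "L7", "L9"]

Analysis:
idom tree: L1←L0 L2←L1 L3←L2 L4←L2 L5←L1 L6←L0 L7←L0 L8←L7 L9←L0
Dom at joins:
  L1: preds {L0,L3}: {L0} ∩ {L0,L1,L2,L3} = {L0}; idom=L0
  L5: preds {L1,L3,L4}: {L0,L1} ∩ {L0,L1,L2,L3} ∩ {L0,L1,L2,L4} = {L0,L1}; idom=L1
  L6: preds {L0,L1,L3,L4}: {L0} ∩ {L0,L1} ∩ {L0,L1,L2,L3} ∩ {L0,L1,L2,L4} = {L0}; idom=L0
  L7: preds {L5,L6}: {L0,L1,L5} ∩ {L0,L6} = {L0}; idom=L0
  L9: preds {L4,L6,L7}: {L0,L1,L2,L4} ∩ {L0,L6} ∩ {L0,L7} = {L0}; idom=L0

Frontier:
  L1←L0: walk · to L0
  L1←L3: walk L3→L2→L1 to L0
  L5←L1: walk · to L1
  L5←L3: walk L3→L2 to L1
  L5←L4: walk L4→L2 to L1
  L6←L0: walk · to L0
  L6←L1: walk L1 to L0
  L6←L3: walk L3→L2→L1 to L0
  L6←L4: walk L4→L2→L1 to L0
  L7←L5: walk L5→L1 to L0
  L7←L6: walk L6 to L0
  L9←L4: walk L4→L2→L1 to L0
  L9←L6: walk L6 to L0
  L9←L7: walk L7 to L0
  L0: DF=∅
  L1: DF={L1,L6,L7,L9}
  L2: DF={L1,L5,L6,L9}
  L3: DF={L1,L5,L6}
  L4: DF={L5,L6,L9}
  L5: DF={L7}
  L6: DF={L7,L9}
  L7: DF={L9}
  L8: DF=∅
  L9: DF=∅

φ for n: defs {L1,L8}
  DF⁺ = {L1,L6,L7,L9}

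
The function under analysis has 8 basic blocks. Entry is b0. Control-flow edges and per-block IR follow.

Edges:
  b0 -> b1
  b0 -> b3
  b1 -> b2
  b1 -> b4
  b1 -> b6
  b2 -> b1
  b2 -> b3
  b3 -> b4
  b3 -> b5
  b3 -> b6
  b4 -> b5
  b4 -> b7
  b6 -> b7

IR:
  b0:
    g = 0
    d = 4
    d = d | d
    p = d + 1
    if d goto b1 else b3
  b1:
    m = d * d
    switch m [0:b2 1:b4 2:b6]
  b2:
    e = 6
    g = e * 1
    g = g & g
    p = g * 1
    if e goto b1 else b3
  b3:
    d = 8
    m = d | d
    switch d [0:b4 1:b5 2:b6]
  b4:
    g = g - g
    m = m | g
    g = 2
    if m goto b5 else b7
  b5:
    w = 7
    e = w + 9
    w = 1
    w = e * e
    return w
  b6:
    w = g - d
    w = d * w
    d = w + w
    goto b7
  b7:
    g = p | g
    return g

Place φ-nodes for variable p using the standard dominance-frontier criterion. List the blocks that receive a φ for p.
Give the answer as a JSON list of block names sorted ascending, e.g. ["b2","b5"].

idom tree: b1←b0 b2←b1 b3←b0 b4←b0 b5←b0 b6←b0 b7←b0
Join-block Dom:
  b1: preds {b0,b2}: {b0} ∩ {b0,b1,b2} = {b0}; idom=b0
  b3: preds {b0,b2}: {b0} ∩ {b0,b1,b2} = {b0}; idom=b0
  b4: preds {b1,b3}: {b0,b1} ∩ {b0,b3} = {b0}; idom=b0
  b5: preds {b3,b4}: {b0,b3} ∩ {b0,b4} = {b0}; idom=b0
  b6: preds {b1,b3}: {b0,b1} ∩ {b0,b3} = {b0}; idom=b0
  b7: preds {b4,b6}: {b0,b4} ∩ {b0,b6} = {b0}; idom=b0

DF walk-up:
  join b1 pred b0: · stop@b0
  join b1 pred b2: b2→b1 stop@b0
  join b3 pred b0: · stop@b0
  join b3 pred b2: b2→b1 stop@b0
  join b4 pred b1: b1 stop@b0
  join b4 pred b3: b3 stop@b0
  join b5 pred b3: b3 stop@b0
  join b5 pred b4: b4 stop@b0
  join b6 pred b1: b1 stop@b0
  join b6 pred b3: b3 stop@b0
  join b7 pred b4: b4 stop@b0
  join b7 pred b6: b6 stop@b0
  b0: DF=∅
  b1: DF={b1,b3,b4,b6}
  b2: DF={b1,b3}
  b3: DF={b4,b5,b6}
  b4: DF={b5,b7}
  b5: DF=∅
  b6: DF={b7}
  b7: DF=∅

φ for p: defs {b0,b2}
  DF⁺ = {b1,b3,b4,b5,b6,b7}

Answer: ["b1", "b3", "b4", "b5", "b6", "b7"]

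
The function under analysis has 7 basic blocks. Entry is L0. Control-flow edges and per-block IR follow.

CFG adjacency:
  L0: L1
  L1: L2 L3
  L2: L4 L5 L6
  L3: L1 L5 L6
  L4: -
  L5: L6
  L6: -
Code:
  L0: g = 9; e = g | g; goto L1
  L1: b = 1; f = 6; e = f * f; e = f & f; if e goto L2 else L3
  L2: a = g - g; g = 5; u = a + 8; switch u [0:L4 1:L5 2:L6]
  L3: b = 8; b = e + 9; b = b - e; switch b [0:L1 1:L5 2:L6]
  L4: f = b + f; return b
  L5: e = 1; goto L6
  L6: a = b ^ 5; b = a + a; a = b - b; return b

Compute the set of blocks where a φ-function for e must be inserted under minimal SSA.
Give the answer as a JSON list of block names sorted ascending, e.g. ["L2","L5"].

Answer: ["L1", "L6"]

Working:
idom tree: L1←L0 L2←L1 L3←L1 L4←L2 L5←L1 L6←L1
Dom∩ at merges:
  L1: preds {L0,L3}: {L0} ∩ {L0,L1,L3} = {L0}; idom=L0
  L5: preds {L2,L3}: {L0,L1,L2} ∩ {L0,L1,L3} = {L0,L1}; idom=L1
  L6: preds {L2,L3,L5}: {L0,L1,L2} ∩ {L0,L1,L3} ∩ {L0,L1,L5} = {L0,L1}; idom=L1

Frontier:
  L1←L0: walk · to L0
  L1←L3: walk L3→L1 to L0
  L5←L2: walk L2 to L1
  L5←L3: walk L3 to L1
  L6←L2: walk L2 to L1
  L6←L3: walk L3 to L1
  L6←L5: walk L5 to L1
  DF(L0)=∅
  DF(L1)={L1}
  DF(L2)={L5,L6}
  DF(L3)={L1,L5,L6}
  DF(L4)=∅
  DF(L5)={L6}
  DF(L6)=∅

φ for e: defs {L0,L1,L5}
  DF⁺ = {L1,L6}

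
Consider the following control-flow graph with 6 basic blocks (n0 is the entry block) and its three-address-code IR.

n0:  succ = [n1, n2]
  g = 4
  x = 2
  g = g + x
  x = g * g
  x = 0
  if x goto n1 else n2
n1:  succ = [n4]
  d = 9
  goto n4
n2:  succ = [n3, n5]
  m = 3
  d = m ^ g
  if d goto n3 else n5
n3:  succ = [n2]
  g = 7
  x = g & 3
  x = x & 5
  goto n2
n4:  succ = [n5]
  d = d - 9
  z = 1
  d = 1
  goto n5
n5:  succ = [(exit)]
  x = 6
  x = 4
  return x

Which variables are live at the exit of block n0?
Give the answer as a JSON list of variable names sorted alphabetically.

Block summaries:
  n0: {g,x} / ∅
  n1: {d} / ∅
  n2: {d,m} / {g}
  n3: {g,x} / ∅
  n4: {d,z} / {d}
  n5: {x} / ∅

Liveness:
  live n0: ∅→{g}
  live n1: ∅→{d}
  live n2: {g}→∅
  live n3: ∅→{g}
  live n4: {d}→∅
  live n5: ∅→∅

live-out(n0) = ["g"]

Answer: ["g"]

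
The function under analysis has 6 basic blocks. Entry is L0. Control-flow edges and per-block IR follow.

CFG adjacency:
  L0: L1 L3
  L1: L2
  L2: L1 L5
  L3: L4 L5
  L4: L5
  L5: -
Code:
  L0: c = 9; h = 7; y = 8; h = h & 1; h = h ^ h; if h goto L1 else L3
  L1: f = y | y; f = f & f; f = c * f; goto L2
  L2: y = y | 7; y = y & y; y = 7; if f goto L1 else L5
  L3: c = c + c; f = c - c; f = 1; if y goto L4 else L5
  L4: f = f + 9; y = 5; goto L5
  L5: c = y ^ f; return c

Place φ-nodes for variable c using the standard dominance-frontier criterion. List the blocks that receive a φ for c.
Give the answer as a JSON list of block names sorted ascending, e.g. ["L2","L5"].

Answer: ["L5"]

Derivation:
idom tree: L1←L0 L2←L1 L3←L0 L4←L3 L5←L0
Join-block Dom:
  L1: preds {L0,L2}: {L0} ∩ {L0,L1,L2} = {L0}; idom=L0
  L5: preds {L2,L3,L4}: {L0,L1,L2} ∩ {L0,L3} ∩ {L0,L3,L4} = {L0}; idom=L0

Frontier:
  L1←L0: walk · to L0
  L1←L2: walk L2→L1 to L0
  L5←L2: walk L2→L1 to L0
  L5←L3: walk L3 to L0
  L5←L4: walk L4→L3 to L0
  DF(L0)=∅
  DF(L1)={L1,L5}
  DF(L2)={L1,L5}
  DF(L3)={L5}
  DF(L4)={L5}
  DF(L5)=∅

φ for c: defs {L0,L3,L5}
  DF⁺ = {L5}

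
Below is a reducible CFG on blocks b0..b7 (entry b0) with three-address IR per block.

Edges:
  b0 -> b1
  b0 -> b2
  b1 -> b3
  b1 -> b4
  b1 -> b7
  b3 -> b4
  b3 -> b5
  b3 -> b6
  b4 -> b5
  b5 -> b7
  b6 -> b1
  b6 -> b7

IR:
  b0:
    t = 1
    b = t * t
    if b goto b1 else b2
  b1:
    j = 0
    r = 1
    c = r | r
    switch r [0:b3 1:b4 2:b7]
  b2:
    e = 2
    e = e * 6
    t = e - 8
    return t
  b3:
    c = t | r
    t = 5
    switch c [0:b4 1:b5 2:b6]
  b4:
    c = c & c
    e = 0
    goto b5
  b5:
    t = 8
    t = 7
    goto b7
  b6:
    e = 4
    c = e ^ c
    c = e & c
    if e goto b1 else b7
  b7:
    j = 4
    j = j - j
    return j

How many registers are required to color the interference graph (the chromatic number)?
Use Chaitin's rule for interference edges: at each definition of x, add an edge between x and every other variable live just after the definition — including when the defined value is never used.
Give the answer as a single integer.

Answer: 3

Working:
Block summaries:
  b0: {b,t} / ∅
  b1: {c,j,r} / ∅
  b2: {e,t} / ∅
  b3: {c,t} / {r,t}
  b4: {c,e} / {c}
  b5: {t} / ∅
  b6: {c,e} / {c}
  b7: {j} / ∅

Liveness:
  b0: in=∅ out={t}
  b1: in={t} out={c,r,t}
  b2: in=∅ out=∅
  b3: in={r,t} out={c,t}
  b4: in={c} out=∅
  b5: in=∅ out=∅
  b6: in={c,t} out={t}
  b7: in=∅ out=∅

Conflict graph:
  b↔{t}
  c↔{e,r,t}
  e↔{c,t}
  j↔{t}
  r↔{c,t}
  t↔{b,c,e,j,r}

Registers:
  clique {c,e,t} ⇒ need ≥ 3
  3-colouring: R0={t}  R1={b,c,j}  R2={e,r}
  χ = 3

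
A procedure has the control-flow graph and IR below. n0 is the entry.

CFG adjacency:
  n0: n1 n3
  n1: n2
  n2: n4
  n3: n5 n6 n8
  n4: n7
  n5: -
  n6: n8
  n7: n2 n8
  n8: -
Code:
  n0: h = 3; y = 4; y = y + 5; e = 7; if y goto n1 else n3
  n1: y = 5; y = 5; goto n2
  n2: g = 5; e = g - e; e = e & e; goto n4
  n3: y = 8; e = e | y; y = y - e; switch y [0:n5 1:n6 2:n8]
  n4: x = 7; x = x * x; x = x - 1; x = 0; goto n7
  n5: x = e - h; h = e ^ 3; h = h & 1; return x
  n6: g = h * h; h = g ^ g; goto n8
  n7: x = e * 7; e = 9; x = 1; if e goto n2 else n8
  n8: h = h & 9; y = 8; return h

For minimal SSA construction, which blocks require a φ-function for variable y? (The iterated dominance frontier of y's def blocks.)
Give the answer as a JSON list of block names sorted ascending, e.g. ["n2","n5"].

Answer: ["n8"]

Working:
idom tree: n1←n0 n2←n1 n3←n0 n4←n2 n5←n3 n6←n3 n7←n4 n8←n0
Dom∩ at merges:
  n2: preds {n1,n7}: {n0,n1} ∩ {n0,n1,n2,n4,n7} = {n0,n1}; idom=n1
  n8: preds {n3,n6,n7}: {n0,n3} ∩ {n0,n3,n6} ∩ {n0,n1,n2,n4,n7} = {n0}; idom=n0

DF walk-up:
  n2←n1: walk · to n1
  n2←n7: walk n7→n4→n2 to n1
  n8←n3: walk n3 to n0
  n8←n6: walk n6→n3 to n0
  n8←n7: walk n7→n4→n2→n1 to n0
  DF(n0)=∅
  DF(n1)={n8}
  DF(n2)={n2,n8}
  DF(n3)={n8}
  DF(n4)={n2,n8}
  DF(n5)=∅
  DF(n6)={n8}
  DF(n7)={n2,n8}
  DF(n8)=∅

φ for y: defs {n0,n1,n3,n8}
  DF⁺ = {n8}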